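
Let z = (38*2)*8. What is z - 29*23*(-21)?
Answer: 14615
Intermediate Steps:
z = 608 (z = 76*8 = 608)
z - 29*23*(-21) = 608 - 29*23*(-21) = 608 - 667*(-21) = 608 - 1*(-14007) = 608 + 14007 = 14615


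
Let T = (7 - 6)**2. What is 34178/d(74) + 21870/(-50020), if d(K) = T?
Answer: 170956169/5002 ≈ 34178.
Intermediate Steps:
T = 1 (T = 1**2 = 1)
d(K) = 1
34178/d(74) + 21870/(-50020) = 34178/1 + 21870/(-50020) = 34178*1 + 21870*(-1/50020) = 34178 - 2187/5002 = 170956169/5002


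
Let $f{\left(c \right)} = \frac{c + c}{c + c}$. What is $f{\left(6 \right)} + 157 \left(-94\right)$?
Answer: $-14757$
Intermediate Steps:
$f{\left(c \right)} = 1$ ($f{\left(c \right)} = \frac{2 c}{2 c} = 2 c \frac{1}{2 c} = 1$)
$f{\left(6 \right)} + 157 \left(-94\right) = 1 + 157 \left(-94\right) = 1 - 14758 = -14757$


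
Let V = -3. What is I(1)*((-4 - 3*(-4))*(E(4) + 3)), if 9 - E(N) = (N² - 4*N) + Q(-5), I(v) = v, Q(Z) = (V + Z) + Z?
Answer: 200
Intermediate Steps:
Q(Z) = -3 + 2*Z (Q(Z) = (-3 + Z) + Z = -3 + 2*Z)
E(N) = 22 - N² + 4*N (E(N) = 9 - ((N² - 4*N) + (-3 + 2*(-5))) = 9 - ((N² - 4*N) + (-3 - 10)) = 9 - ((N² - 4*N) - 13) = 9 - (-13 + N² - 4*N) = 9 + (13 - N² + 4*N) = 22 - N² + 4*N)
I(1)*((-4 - 3*(-4))*(E(4) + 3)) = 1*((-4 - 3*(-4))*((22 - 1*4² + 4*4) + 3)) = 1*((-4 + 12)*((22 - 1*16 + 16) + 3)) = 1*(8*((22 - 16 + 16) + 3)) = 1*(8*(22 + 3)) = 1*(8*25) = 1*200 = 200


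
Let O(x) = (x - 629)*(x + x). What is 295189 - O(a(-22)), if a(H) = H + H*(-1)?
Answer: 295189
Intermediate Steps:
a(H) = 0 (a(H) = H - H = 0)
O(x) = 2*x*(-629 + x) (O(x) = (-629 + x)*(2*x) = 2*x*(-629 + x))
295189 - O(a(-22)) = 295189 - 2*0*(-629 + 0) = 295189 - 2*0*(-629) = 295189 - 1*0 = 295189 + 0 = 295189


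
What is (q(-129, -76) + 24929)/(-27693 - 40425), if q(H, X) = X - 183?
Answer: -12335/34059 ≈ -0.36217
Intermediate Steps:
q(H, X) = -183 + X
(q(-129, -76) + 24929)/(-27693 - 40425) = ((-183 - 76) + 24929)/(-27693 - 40425) = (-259 + 24929)/(-68118) = 24670*(-1/68118) = -12335/34059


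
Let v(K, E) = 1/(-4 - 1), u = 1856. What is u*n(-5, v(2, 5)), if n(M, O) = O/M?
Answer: 1856/25 ≈ 74.240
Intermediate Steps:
v(K, E) = -1/5 (v(K, E) = 1/(-5) = -1/5)
u*n(-5, v(2, 5)) = 1856*(-1/5/(-5)) = 1856*(-1/5*(-1/5)) = 1856*(1/25) = 1856/25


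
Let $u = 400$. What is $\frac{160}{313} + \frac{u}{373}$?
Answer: $\frac{184880}{116749} \approx 1.5836$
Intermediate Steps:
$\frac{160}{313} + \frac{u}{373} = \frac{160}{313} + \frac{400}{373} = \frac{184880}{116749}$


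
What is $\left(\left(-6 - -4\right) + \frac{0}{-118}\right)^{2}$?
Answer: $4$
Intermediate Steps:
$\left(\left(-6 - -4\right) + \frac{0}{-118}\right)^{2} = \left(\left(-6 + 4\right) + 0 \left(- \frac{1}{118}\right)\right)^{2} = \left(-2 + 0\right)^{2} = \left(-2\right)^{2} = 4$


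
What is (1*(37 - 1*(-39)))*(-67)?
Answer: -5092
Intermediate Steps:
(1*(37 - 1*(-39)))*(-67) = (1*(37 + 39))*(-67) = (1*76)*(-67) = 76*(-67) = -5092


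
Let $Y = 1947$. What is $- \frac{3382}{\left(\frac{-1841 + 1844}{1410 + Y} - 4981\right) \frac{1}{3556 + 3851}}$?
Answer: $\frac{14015740203}{2786869} \approx 5029.2$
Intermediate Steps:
$- \frac{3382}{\left(\frac{-1841 + 1844}{1410 + Y} - 4981\right) \frac{1}{3556 + 3851}} = - \frac{3382}{\left(\frac{-1841 + 1844}{1410 + 1947} - 4981\right) \frac{1}{3556 + 3851}} = - \frac{3382}{\left(\frac{3}{3357} - 4981\right) \frac{1}{7407}} = - \frac{3382}{\left(3 \cdot \frac{1}{3357} - 4981\right) \frac{1}{7407}} = - \frac{3382}{\left(\frac{1}{1119} - 4981\right) \frac{1}{7407}} = - \frac{3382}{\left(- \frac{5573738}{1119}\right) \frac{1}{7407}} = - \frac{3382}{- \frac{5573738}{8288433}} = \left(-3382\right) \left(- \frac{8288433}{5573738}\right) = \frac{14015740203}{2786869}$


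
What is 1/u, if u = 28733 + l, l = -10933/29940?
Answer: 29940/860255087 ≈ 3.4804e-5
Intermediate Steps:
l = -10933/29940 (l = -10933*1/29940 = -10933/29940 ≈ -0.36516)
u = 860255087/29940 (u = 28733 - 10933/29940 = 860255087/29940 ≈ 28733.)
1/u = 1/(860255087/29940) = 29940/860255087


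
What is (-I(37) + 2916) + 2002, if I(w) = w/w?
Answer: 4917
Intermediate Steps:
I(w) = 1
(-I(37) + 2916) + 2002 = (-1*1 + 2916) + 2002 = (-1 + 2916) + 2002 = 2915 + 2002 = 4917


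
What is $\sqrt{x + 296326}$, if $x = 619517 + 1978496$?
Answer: $\sqrt{2894339} \approx 1701.3$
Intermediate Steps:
$x = 2598013$
$\sqrt{x + 296326} = \sqrt{2598013 + 296326} = \sqrt{2894339}$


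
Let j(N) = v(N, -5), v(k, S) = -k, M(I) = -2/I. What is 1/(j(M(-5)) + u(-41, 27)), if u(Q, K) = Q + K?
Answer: -5/72 ≈ -0.069444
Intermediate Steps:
u(Q, K) = K + Q
j(N) = -N
1/(j(M(-5)) + u(-41, 27)) = 1/(-(-2)/(-5) + (27 - 41)) = 1/(-(-2)*(-1)/5 - 14) = 1/(-1*⅖ - 14) = 1/(-⅖ - 14) = 1/(-72/5) = -5/72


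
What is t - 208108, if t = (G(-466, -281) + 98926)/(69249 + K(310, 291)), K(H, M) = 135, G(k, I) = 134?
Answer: -1203272201/5782 ≈ -2.0811e+5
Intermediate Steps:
t = 8255/5782 (t = (134 + 98926)/(69249 + 135) = 99060/69384 = 99060*(1/69384) = 8255/5782 ≈ 1.4277)
t - 208108 = 8255/5782 - 208108 = -1203272201/5782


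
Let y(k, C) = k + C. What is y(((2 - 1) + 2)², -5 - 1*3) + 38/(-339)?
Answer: 301/339 ≈ 0.88791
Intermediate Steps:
y(k, C) = C + k
y(((2 - 1) + 2)², -5 - 1*3) + 38/(-339) = ((-5 - 1*3) + ((2 - 1) + 2)²) + 38/(-339) = ((-5 - 3) + (1 + 2)²) + 38*(-1/339) = (-8 + 3²) - 38/339 = (-8 + 9) - 38/339 = 1 - 38/339 = 301/339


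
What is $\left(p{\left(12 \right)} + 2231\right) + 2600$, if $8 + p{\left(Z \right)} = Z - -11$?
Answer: $4846$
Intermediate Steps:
$p{\left(Z \right)} = 3 + Z$ ($p{\left(Z \right)} = -8 + \left(Z - -11\right) = -8 + \left(Z + 11\right) = -8 + \left(11 + Z\right) = 3 + Z$)
$\left(p{\left(12 \right)} + 2231\right) + 2600 = \left(\left(3 + 12\right) + 2231\right) + 2600 = \left(15 + 2231\right) + 2600 = 2246 + 2600 = 4846$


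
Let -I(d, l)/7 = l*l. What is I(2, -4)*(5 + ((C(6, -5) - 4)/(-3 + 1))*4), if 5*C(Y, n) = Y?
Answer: -5936/5 ≈ -1187.2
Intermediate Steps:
I(d, l) = -7*l² (I(d, l) = -7*l*l = -7*l²)
C(Y, n) = Y/5
I(2, -4)*(5 + ((C(6, -5) - 4)/(-3 + 1))*4) = (-7*(-4)²)*(5 + (((⅕)*6 - 4)/(-3 + 1))*4) = (-7*16)*(5 + ((6/5 - 4)/(-2))*4) = -112*(5 - 14/5*(-½)*4) = -112*(5 + (7/5)*4) = -112*(5 + 28/5) = -112*53/5 = -5936/5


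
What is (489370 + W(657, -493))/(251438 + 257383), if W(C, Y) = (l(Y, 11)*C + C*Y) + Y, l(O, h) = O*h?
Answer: -1132645/169607 ≈ -6.6781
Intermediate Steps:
W(C, Y) = Y + 12*C*Y (W(C, Y) = ((Y*11)*C + C*Y) + Y = ((11*Y)*C + C*Y) + Y = (11*C*Y + C*Y) + Y = 12*C*Y + Y = Y + 12*C*Y)
(489370 + W(657, -493))/(251438 + 257383) = (489370 - 493*(1 + 12*657))/(251438 + 257383) = (489370 - 493*(1 + 7884))/508821 = (489370 - 493*7885)*(1/508821) = (489370 - 3887305)*(1/508821) = -3397935*1/508821 = -1132645/169607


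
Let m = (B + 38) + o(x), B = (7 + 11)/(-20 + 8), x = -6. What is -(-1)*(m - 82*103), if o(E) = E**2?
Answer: -16747/2 ≈ -8373.5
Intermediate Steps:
B = -3/2 (B = 18/(-12) = 18*(-1/12) = -3/2 ≈ -1.5000)
m = 145/2 (m = (-3/2 + 38) + (-6)**2 = 73/2 + 36 = 145/2 ≈ 72.500)
-(-1)*(m - 82*103) = -(-1)*(145/2 - 82*103) = -(-1)*(145/2 - 8446) = -(-1)*(-16747)/2 = -1*16747/2 = -16747/2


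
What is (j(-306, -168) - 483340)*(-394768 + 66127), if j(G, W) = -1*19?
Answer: 158851585119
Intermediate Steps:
j(G, W) = -19
(j(-306, -168) - 483340)*(-394768 + 66127) = (-19 - 483340)*(-394768 + 66127) = -483359*(-328641) = 158851585119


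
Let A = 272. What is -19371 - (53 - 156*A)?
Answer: 23008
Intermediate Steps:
-19371 - (53 - 156*A) = -19371 - (53 - 156*272) = -19371 - (53 - 42432) = -19371 - 1*(-42379) = -19371 + 42379 = 23008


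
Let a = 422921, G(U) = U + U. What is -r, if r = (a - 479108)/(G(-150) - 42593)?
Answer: -56187/42893 ≈ -1.3099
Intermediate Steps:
G(U) = 2*U
r = 56187/42893 (r = (422921 - 479108)/(2*(-150) - 42593) = -56187/(-300 - 42593) = -56187/(-42893) = -56187*(-1/42893) = 56187/42893 ≈ 1.3099)
-r = -1*56187/42893 = -56187/42893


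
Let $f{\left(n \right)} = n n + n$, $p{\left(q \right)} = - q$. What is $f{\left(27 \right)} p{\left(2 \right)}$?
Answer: $-1512$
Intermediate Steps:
$f{\left(n \right)} = n + n^{2}$ ($f{\left(n \right)} = n^{2} + n = n + n^{2}$)
$f{\left(27 \right)} p{\left(2 \right)} = 27 \left(1 + 27\right) \left(\left(-1\right) 2\right) = 27 \cdot 28 \left(-2\right) = 756 \left(-2\right) = -1512$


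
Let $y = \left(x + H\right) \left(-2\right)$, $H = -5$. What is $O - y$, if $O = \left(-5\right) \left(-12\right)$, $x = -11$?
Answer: $28$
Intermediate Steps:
$O = 60$
$y = 32$ ($y = \left(-11 - 5\right) \left(-2\right) = \left(-16\right) \left(-2\right) = 32$)
$O - y = 60 - 32 = 28$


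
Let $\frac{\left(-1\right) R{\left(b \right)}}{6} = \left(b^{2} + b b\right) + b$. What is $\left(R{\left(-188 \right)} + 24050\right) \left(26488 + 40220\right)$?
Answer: $-26613156600$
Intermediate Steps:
$R{\left(b \right)} = - 12 b^{2} - 6 b$ ($R{\left(b \right)} = - 6 \left(\left(b^{2} + b b\right) + b\right) = - 6 \left(\left(b^{2} + b^{2}\right) + b\right) = - 6 \left(2 b^{2} + b\right) = - 6 \left(b + 2 b^{2}\right) = - 12 b^{2} - 6 b$)
$\left(R{\left(-188 \right)} + 24050\right) \left(26488 + 40220\right) = \left(\left(-6\right) \left(-188\right) \left(1 + 2 \left(-188\right)\right) + 24050\right) \left(26488 + 40220\right) = \left(\left(-6\right) \left(-188\right) \left(1 - 376\right) + 24050\right) 66708 = \left(\left(-6\right) \left(-188\right) \left(-375\right) + 24050\right) 66708 = \left(-423000 + 24050\right) 66708 = \left(-398950\right) 66708 = -26613156600$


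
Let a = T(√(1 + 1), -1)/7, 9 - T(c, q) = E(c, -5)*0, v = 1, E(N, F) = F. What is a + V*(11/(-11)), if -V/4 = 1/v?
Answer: 37/7 ≈ 5.2857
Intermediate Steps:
T(c, q) = 9 (T(c, q) = 9 - (-5)*0 = 9 - 1*0 = 9 + 0 = 9)
a = 9/7 ≈ 1.2857
V = -4 (V = -4/1 = -4*1 = -4)
a + V*(11/(-11)) = 9/7 - 44/(-11) = 9/7 - 44*(-1)/11 = 9/7 - 4*(-1) = 9/7 + 4 = 37/7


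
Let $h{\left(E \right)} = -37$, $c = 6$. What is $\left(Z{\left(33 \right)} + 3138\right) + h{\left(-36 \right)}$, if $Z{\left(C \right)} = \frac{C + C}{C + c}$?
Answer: $\frac{40335}{13} \approx 3102.7$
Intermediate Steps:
$Z{\left(C \right)} = \frac{2 C}{6 + C}$ ($Z{\left(C \right)} = \frac{C + C}{C + 6} = \frac{2 C}{6 + C}$)
$\left(Z{\left(33 \right)} + 3138\right) + h{\left(-36 \right)} = \left(2 \cdot 33 \frac{1}{6 + 33} + 3138\right) - 37 = \left(2 \cdot 33 \cdot \frac{1}{39} + 3138\right) - 37 = \left(\frac{22}{13} + 3138\right) - 37 = \frac{40816}{13} - 37 = \frac{40335}{13}$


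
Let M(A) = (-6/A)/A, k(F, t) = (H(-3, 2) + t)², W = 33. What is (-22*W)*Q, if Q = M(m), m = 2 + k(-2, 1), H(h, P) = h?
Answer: 121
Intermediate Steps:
k(F, t) = (-3 + t)²
m = 6 (m = 2 + (-3 + 1)² = 2 + (-2)² = 2 + 4 = 6)
M(A) = -6/A²
Q = -⅙ (Q = -6/6² = -6*1/36 = -⅙ ≈ -0.16667)
(-22*W)*Q = -22*33*(-⅙) = -726*(-⅙) = 121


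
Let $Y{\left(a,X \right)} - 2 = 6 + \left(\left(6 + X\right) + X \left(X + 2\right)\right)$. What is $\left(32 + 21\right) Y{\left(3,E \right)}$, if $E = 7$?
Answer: $4452$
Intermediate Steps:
$Y{\left(a,X \right)} = 14 + X + X \left(2 + X\right)$ ($Y{\left(a,X \right)} = 2 + \left(6 + \left(\left(6 + X\right) + X \left(X + 2\right)\right)\right) = 2 + \left(6 + \left(\left(6 + X\right) + X \left(2 + X\right)\right)\right) = 2 + \left(6 + \left(6 + X + X \left(2 + X\right)\right)\right) = 2 + \left(12 + X + X \left(2 + X\right)\right) = 14 + X + X \left(2 + X\right)$)
$\left(32 + 21\right) Y{\left(3,E \right)} = \left(32 + 21\right) \left(14 + 7^{2} + 3 \cdot 7\right) = 53 \left(14 + 49 + 21\right) = 53 \cdot 84 = 4452$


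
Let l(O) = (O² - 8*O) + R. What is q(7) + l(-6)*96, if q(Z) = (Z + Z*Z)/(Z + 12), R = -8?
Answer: 138680/19 ≈ 7298.9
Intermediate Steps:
q(Z) = (Z + Z²)/(12 + Z)
l(O) = -8 + O² - 8*O (l(O) = (O² - 8*O) - 8 = -8 + O² - 8*O)
q(7) + l(-6)*96 = 7*(1 + 7)/(12 + 7) + (-8 + (-6)² - 8*(-6))*96 = 7*8/19 + (-8 + 36 + 48)*96 = 7*(1/19)*8 + 76*96 = 56/19 + 7296 = 138680/19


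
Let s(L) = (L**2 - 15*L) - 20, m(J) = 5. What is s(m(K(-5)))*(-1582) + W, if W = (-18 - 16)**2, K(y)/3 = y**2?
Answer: 111896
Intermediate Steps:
K(y) = 3*y**2
W = 1156 (W = (-34)**2 = 1156)
s(L) = -20 + L**2 - 15*L
s(m(K(-5)))*(-1582) + W = (-20 + 5**2 - 15*5)*(-1582) + 1156 = (-20 + 25 - 75)*(-1582) + 1156 = -70*(-1582) + 1156 = 110740 + 1156 = 111896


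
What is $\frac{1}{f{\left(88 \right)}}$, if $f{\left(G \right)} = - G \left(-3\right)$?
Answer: $\frac{1}{264} \approx 0.0037879$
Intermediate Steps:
$f{\left(G \right)} = 3 G$
$\frac{1}{f{\left(88 \right)}} = \frac{1}{3 \cdot 88} = \frac{1}{264}$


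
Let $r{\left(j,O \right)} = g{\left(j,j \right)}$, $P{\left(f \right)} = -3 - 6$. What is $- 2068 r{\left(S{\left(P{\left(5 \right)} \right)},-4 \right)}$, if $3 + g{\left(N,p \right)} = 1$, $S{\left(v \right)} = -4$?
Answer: $4136$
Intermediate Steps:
$P{\left(f \right)} = -9$ ($P{\left(f \right)} = -3 - 6 = -9$)
$g{\left(N,p \right)} = -2$ ($g{\left(N,p \right)} = -3 + 1 = -2$)
$r{\left(j,O \right)} = -2$
$- 2068 r{\left(S{\left(P{\left(5 \right)} \right)},-4 \right)} = \left(-2068\right) \left(-2\right) = 4136$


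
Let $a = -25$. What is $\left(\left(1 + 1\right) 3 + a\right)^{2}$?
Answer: $361$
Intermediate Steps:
$\left(\left(1 + 1\right) 3 + a\right)^{2} = \left(\left(1 + 1\right) 3 - 25\right)^{2} = \left(2 \cdot 3 - 25\right)^{2} = \left(6 - 25\right)^{2} = \left(-19\right)^{2} = 361$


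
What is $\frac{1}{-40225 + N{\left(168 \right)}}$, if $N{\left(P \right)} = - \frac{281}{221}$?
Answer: $- \frac{221}{8890006} \approx -2.4859 \cdot 10^{-5}$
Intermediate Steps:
$N{\left(P \right)} = - \frac{281}{221}$ ($N{\left(P \right)} = \left(-281\right) \frac{1}{221} = - \frac{281}{221}$)
$\frac{1}{-40225 + N{\left(168 \right)}} = \frac{1}{-40225 - \frac{281}{221}} = \frac{1}{- \frac{8890006}{221}} = - \frac{221}{8890006}$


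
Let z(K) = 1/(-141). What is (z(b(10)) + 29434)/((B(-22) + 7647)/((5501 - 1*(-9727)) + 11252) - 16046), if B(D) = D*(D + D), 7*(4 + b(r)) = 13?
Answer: -21979422128/11981882913 ≈ -1.8344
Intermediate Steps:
b(r) = -15/7 (b(r) = -4 + (⅐)*13 = -4 + 13/7 = -15/7)
z(K) = -1/141
B(D) = 2*D² (B(D) = D*(2*D) = 2*D²)
(z(b(10)) + 29434)/((B(-22) + 7647)/((5501 - 1*(-9727)) + 11252) - 16046) = (-1/141 + 29434)/((2*(-22)² + 7647)/((5501 - 1*(-9727)) + 11252) - 16046) = 4150193/(141*((2*484 + 7647)/((5501 + 9727) + 11252) - 16046)) = 4150193/(141*((968 + 7647)/(15228 + 11252) - 16046)) = 4150193/(141*(8615/26480 - 16046)) = 4150193/(141*(8615*(1/26480) - 16046)) = 4150193/(141*(1723/5296 - 16046)) = 4150193/(141*(-84977893/5296)) = (4150193/141)*(-5296/84977893) = -21979422128/11981882913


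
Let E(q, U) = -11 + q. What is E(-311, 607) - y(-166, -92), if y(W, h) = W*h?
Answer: -15594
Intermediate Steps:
E(-311, 607) - y(-166, -92) = (-11 - 311) - (-166)*(-92) = -322 - 1*15272 = -322 - 15272 = -15594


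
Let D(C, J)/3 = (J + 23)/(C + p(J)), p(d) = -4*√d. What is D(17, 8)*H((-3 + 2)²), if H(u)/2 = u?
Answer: 3162/161 + 1488*√2/161 ≈ 32.710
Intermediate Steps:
D(C, J) = 3*(23 + J)/(C - 4*√J) (D(C, J) = 3*((J + 23)/(C - 4*√J)) = 3*((23 + J)/(C - 4*√J)) = 3*(23 + J)/(C - 4*√J))
H(u) = 2*u
D(17, 8)*H((-3 + 2)²) = (3*(23 + 8)/(17 - 8*√2))*(2*(-3 + 2)²) = (3*31/(17 - 8*√2))*(2*(-1)²) = (3*31/(17 - 8*√2))*(2*1) = (93/(17 - 8*√2))*2 = 186/(17 - 8*√2)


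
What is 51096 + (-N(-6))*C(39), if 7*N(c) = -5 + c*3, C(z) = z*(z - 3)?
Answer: 389964/7 ≈ 55709.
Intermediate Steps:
C(z) = z*(-3 + z)
N(c) = -5/7 + 3*c/7 (N(c) = (-5 + c*3)/7 = (-5 + 3*c)/7 = -5/7 + 3*c/7)
51096 + (-N(-6))*C(39) = 51096 + (-(-5/7 + (3/7)*(-6)))*(39*(-3 + 39)) = 51096 + (-(-5/7 - 18/7))*(39*36) = 51096 - 1*(-23/7)*1404 = 51096 + (23/7)*1404 = 51096 + 32292/7 = 389964/7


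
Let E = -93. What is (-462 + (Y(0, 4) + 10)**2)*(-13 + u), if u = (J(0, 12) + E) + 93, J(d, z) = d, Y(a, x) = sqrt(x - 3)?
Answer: 4433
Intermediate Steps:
Y(a, x) = sqrt(-3 + x)
u = 0 (u = (0 - 93) + 93 = -93 + 93 = 0)
(-462 + (Y(0, 4) + 10)**2)*(-13 + u) = (-462 + (sqrt(-3 + 4) + 10)**2)*(-13 + 0) = (-462 + (sqrt(1) + 10)**2)*(-13) = (-462 + (1 + 10)**2)*(-13) = (-462 + 11**2)*(-13) = (-462 + 121)*(-13) = -341*(-13) = 4433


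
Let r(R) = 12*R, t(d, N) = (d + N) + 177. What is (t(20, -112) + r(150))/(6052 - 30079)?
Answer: -1885/24027 ≈ -0.078453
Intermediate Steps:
t(d, N) = 177 + N + d (t(d, N) = (N + d) + 177 = 177 + N + d)
(t(20, -112) + r(150))/(6052 - 30079) = ((177 - 112 + 20) + 12*150)/(6052 - 30079) = (85 + 1800)/(-24027) = 1885*(-1/24027) = -1885/24027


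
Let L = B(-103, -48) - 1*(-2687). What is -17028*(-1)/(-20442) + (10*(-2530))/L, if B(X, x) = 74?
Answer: -8548438/855157 ≈ -9.9963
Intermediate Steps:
L = 2761 (L = 74 - 1*(-2687) = 74 + 2687 = 2761)
-17028*(-1)/(-20442) + (10*(-2530))/L = -17028*(-1)/(-20442) + (10*(-2530))/2761 = 17028*(-1/20442) - 25300*1/2761 = -2838/3407 - 2300/251 = -8548438/855157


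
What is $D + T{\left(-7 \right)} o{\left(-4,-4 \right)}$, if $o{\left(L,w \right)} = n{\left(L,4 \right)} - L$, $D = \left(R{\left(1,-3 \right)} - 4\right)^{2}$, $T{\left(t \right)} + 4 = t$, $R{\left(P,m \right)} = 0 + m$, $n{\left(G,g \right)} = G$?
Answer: $49$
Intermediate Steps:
$R{\left(P,m \right)} = m$
$T{\left(t \right)} = -4 + t$
$D = 49$ ($D = \left(-3 - 4\right)^{2} = \left(-7\right)^{2} = 49$)
$o{\left(L,w \right)} = 0$ ($o{\left(L,w \right)} = L - L = 0$)
$D + T{\left(-7 \right)} o{\left(-4,-4 \right)} = 49 + \left(-4 - 7\right) 0 = 49 - 0 = 49 + 0 = 49$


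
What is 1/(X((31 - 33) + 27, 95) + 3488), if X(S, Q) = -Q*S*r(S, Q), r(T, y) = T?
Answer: -1/55887 ≈ -1.7893e-5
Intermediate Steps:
X(S, Q) = -Q*S**2 (X(S, Q) = -Q*S*S = -Q*S**2)
1/(X((31 - 33) + 27, 95) + 3488) = 1/(-1*95*((31 - 33) + 27)**2 + 3488) = 1/(-1*95*(-2 + 27)**2 + 3488) = 1/(-1*95*25**2 + 3488) = 1/(-1*95*625 + 3488) = 1/(-59375 + 3488) = 1/(-55887) = -1/55887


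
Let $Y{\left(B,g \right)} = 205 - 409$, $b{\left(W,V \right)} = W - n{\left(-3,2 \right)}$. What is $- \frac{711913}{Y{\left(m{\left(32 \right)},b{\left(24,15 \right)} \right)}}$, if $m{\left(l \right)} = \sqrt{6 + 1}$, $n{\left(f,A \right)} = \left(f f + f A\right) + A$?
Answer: $\frac{711913}{204} \approx 3489.8$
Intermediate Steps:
$n{\left(f,A \right)} = A + f^{2} + A f$ ($n{\left(f,A \right)} = \left(f^{2} + A f\right) + A = A + f^{2} + A f$)
$m{\left(l \right)} = \sqrt{7}$
$b{\left(W,V \right)} = -5 + W$ ($b{\left(W,V \right)} = W - \left(2 + \left(-3\right)^{2} + 2 \left(-3\right)\right) = W - \left(2 + 9 - 6\right) = W - 5 = -5 + W$)
$Y{\left(B,g \right)} = -204$
$- \frac{711913}{Y{\left(m{\left(32 \right)},b{\left(24,15 \right)} \right)}} = - \frac{711913}{-204} = \left(-711913\right) \left(- \frac{1}{204}\right) = \frac{711913}{204}$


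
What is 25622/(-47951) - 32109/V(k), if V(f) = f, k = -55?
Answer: 139840859/239755 ≈ 583.27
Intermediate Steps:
25622/(-47951) - 32109/V(k) = 25622/(-47951) - 32109/(-55) = 25622*(-1/47951) - 32109*(-1/55) = -25622/47951 + 2919/5 = 139840859/239755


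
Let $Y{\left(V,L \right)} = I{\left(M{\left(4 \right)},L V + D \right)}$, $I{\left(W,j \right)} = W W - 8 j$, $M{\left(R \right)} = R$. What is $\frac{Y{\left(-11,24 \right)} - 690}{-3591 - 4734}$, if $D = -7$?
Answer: $- \frac{166}{925} \approx -0.17946$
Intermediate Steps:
$I{\left(W,j \right)} = W^{2} - 8 j$
$Y{\left(V,L \right)} = 72 - 8 L V$ ($Y{\left(V,L \right)} = 4^{2} - 8 \left(L V - 7\right) = 16 - 8 \left(-7 + L V\right) = 16 - \left(-56 + 8 L V\right) = 72 - 8 L V$)
$\frac{Y{\left(-11,24 \right)} - 690}{-3591 - 4734} = \frac{\left(72 - 192 \left(-11\right)\right) - 690}{-3591 - 4734} = \frac{\left(72 + 2112\right) - 690}{-8325} = \left(2184 - 690\right) \left(- \frac{1}{8325}\right) = 1494 \left(- \frac{1}{8325}\right) = - \frac{166}{925}$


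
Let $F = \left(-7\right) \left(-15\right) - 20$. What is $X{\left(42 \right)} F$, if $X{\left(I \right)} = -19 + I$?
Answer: $1955$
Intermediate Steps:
$F = 85$ ($F = 105 - 20 = 85$)
$X{\left(42 \right)} F = \left(-19 + 42\right) 85 = 23 \cdot 85 = 1955$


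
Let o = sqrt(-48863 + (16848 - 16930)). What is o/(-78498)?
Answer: -I*sqrt(48945)/78498 ≈ -0.0028184*I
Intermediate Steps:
o = I*sqrt(48945) (o = sqrt(-48863 - 82) = sqrt(-48945) = I*sqrt(48945) ≈ 221.24*I)
o/(-78498) = (I*sqrt(48945))/(-78498) = (I*sqrt(48945))*(-1/78498) = -I*sqrt(48945)/78498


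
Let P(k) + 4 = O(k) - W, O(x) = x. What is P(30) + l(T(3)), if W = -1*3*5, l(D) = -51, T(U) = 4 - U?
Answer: -10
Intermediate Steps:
W = -15 (W = -3*5 = -15)
P(k) = 11 + k (P(k) = -4 + (k - 1*(-15)) = -4 + (k + 15) = -4 + (15 + k) = 11 + k)
P(30) + l(T(3)) = (11 + 30) - 51 = 41 - 51 = -10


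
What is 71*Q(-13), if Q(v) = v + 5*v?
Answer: -5538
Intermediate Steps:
Q(v) = 6*v
71*Q(-13) = 71*(6*(-13)) = 71*(-78) = -5538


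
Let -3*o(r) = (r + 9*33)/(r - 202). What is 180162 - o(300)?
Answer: 17656075/98 ≈ 1.8016e+5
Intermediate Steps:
o(r) = -(297 + r)/(3*(-202 + r)) (o(r) = -(r + 9*33)/(3*(r - 202)) = -(r + 297)/(3*(-202 + r)) = -(297 + r)/(3*(-202 + r)))
180162 - o(300) = 180162 - (-297 - 1*300)/(3*(-202 + 300)) = 180162 - (-297 - 300)/(3*98) = 180162 - (-597)/(3*98) = 180162 - 1*(-199/98) = 180162 + 199/98 = 17656075/98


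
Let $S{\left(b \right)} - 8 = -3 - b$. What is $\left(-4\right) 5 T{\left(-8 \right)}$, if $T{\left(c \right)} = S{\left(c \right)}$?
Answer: $-260$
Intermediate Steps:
$S{\left(b \right)} = 5 - b$ ($S{\left(b \right)} = 8 - \left(3 + b\right) = 5 - b$)
$T{\left(c \right)} = 5 - c$
$\left(-4\right) 5 T{\left(-8 \right)} = \left(-4\right) 5 \left(5 - -8\right) = - 20 \left(5 + 8\right) = \left(-20\right) 13 = -260$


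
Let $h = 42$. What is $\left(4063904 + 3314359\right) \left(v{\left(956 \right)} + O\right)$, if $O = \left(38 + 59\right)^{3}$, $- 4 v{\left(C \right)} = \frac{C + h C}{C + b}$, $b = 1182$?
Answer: $\frac{14397090944515011}{2138} \approx 6.7339 \cdot 10^{12}$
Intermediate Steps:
$v{\left(C \right)} = - \frac{43 C}{4 \left(1182 + C\right)}$ ($v{\left(C \right)} = - \frac{\left(C + 42 C\right) \frac{1}{C + 1182}}{4} = - \frac{43 C \frac{1}{1182 + C}}{4} = - \frac{43 C}{4 \left(1182 + C\right)}$)
$O = 912673$ ($O = 97^{3} = 912673$)
$\left(4063904 + 3314359\right) \left(v{\left(956 \right)} + O\right) = \left(4063904 + 3314359\right) \left(\left(-43\right) 956 \frac{1}{4728 + 4 \cdot 956} + 912673\right) = 7378263 \left(\left(-43\right) 956 \frac{1}{4728 + 3824} + 912673\right) = 7378263 \left(\left(-43\right) 956 \cdot \frac{1}{8552} + 912673\right) = 7378263 \left(- \frac{10277}{2138} + 912673\right) = 7378263 \cdot \frac{1951284597}{2138} = \frac{14397090944515011}{2138}$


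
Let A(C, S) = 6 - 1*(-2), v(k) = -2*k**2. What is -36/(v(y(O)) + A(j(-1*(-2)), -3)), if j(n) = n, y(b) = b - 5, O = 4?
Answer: -6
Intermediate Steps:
y(b) = -5 + b
A(C, S) = 8 (A(C, S) = 6 + 2 = 8)
-36/(v(y(O)) + A(j(-1*(-2)), -3)) = -36/(-2*(-5 + 4)**2 + 8) = -36/(-2*(-1)**2 + 8) = -36/(-2*1 + 8) = -36/(-2 + 8) = -36/6 = -36*1/6 = -6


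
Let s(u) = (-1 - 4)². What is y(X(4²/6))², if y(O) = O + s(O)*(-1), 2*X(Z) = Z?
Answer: 5041/9 ≈ 560.11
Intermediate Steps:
s(u) = 25 (s(u) = (-5)² = 25)
X(Z) = Z/2
y(O) = -25 + O (y(O) = O + 25*(-1) = O - 25 = -25 + O)
y(X(4²/6))² = (-25 + (4²/6)/2)² = (-25 + (16*(⅙))/2)² = (-25 + (½)*(8/3))² = (-25 + 4/3)² = (-71/3)² = 5041/9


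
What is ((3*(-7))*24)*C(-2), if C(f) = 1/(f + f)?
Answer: 126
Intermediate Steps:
C(f) = 1/(2*f)
((3*(-7))*24)*C(-2) = ((3*(-7))*24)*((½)/(-2)) = (-21*24)*((½)*(-½)) = -504*(-¼) = 126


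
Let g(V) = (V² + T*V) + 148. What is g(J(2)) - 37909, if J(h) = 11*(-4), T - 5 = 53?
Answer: -38377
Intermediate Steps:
T = 58 (T = 5 + 53 = 58)
J(h) = -44
g(V) = 148 + V² + 58*V (g(V) = (V² + 58*V) + 148 = 148 + V² + 58*V)
g(J(2)) - 37909 = (148 + (-44)² + 58*(-44)) - 37909 = (148 + 1936 - 2552) - 37909 = -468 - 37909 = -38377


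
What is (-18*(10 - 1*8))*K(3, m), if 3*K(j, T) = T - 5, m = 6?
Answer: -12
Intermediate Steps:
K(j, T) = -5/3 + T/3 (K(j, T) = (T - 5)/3 = (-5 + T)/3 = -5/3 + T/3)
(-18*(10 - 1*8))*K(3, m) = (-18*(10 - 1*8))*(-5/3 + (1/3)*6) = (-18*(10 - 8))*(-5/3 + 2) = -18*2*(1/3) = -36*1/3 = -12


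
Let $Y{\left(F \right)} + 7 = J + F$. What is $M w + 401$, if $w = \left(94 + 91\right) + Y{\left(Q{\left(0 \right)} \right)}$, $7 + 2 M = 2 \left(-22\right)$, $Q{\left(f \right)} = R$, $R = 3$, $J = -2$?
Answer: $- \frac{8327}{2} \approx -4163.5$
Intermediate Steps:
$Q{\left(f \right)} = 3$
$M = - \frac{51}{2}$ ($M = - \frac{7}{2} + \frac{2 \left(-22\right)}{2} = - \frac{7}{2} + \frac{1}{2} \left(-44\right) = - \frac{7}{2} - 22 = - \frac{51}{2} \approx -25.5$)
$Y{\left(F \right)} = -9 + F$ ($Y{\left(F \right)} = -7 + \left(-2 + F\right) = -9 + F$)
$w = 179$ ($w = \left(94 + 91\right) + \left(-9 + 3\right) = 185 - 6 = 179$)
$M w + 401 = \left(- \frac{51}{2}\right) 179 + 401 = - \frac{9129}{2} + 401 = - \frac{8327}{2}$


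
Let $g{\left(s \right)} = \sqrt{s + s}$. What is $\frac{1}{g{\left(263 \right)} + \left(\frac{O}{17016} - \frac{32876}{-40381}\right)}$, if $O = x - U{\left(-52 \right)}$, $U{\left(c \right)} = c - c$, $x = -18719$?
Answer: $\frac{135001770255025608}{248306064401365853687} + \frac{472138149056625216 \sqrt{526}}{248306064401365853687} \approx 0.044153$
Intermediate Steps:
$U{\left(c \right)} = 0$
$O = -18719$ ($O = -18719 - 0 = -18719 + 0 = -18719$)
$g{\left(s \right)} = \sqrt{2} \sqrt{s}$ ($g{\left(s \right)} = \sqrt{2 s} = \sqrt{2} \sqrt{s}$)
$\frac{1}{g{\left(263 \right)} + \left(\frac{O}{17016} - \frac{32876}{-40381}\right)} = \frac{1}{\sqrt{2} \sqrt{263} - \left(- \frac{32876}{40381} + \frac{18719}{17016}\right)} = \frac{1}{\sqrt{526} - \frac{196473923}{687123096}} = \frac{1}{- \frac{196473923}{687123096} + \sqrt{526}}$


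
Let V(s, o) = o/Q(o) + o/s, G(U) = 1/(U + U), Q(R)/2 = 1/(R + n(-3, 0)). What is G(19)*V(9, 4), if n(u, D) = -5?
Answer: -7/171 ≈ -0.040936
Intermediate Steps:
Q(R) = 2/(-5 + R) (Q(R) = 2/(R - 5) = 2/(-5 + R))
G(U) = 1/(2*U)
V(s, o) = o/s + o*(-5/2 + o/2) (V(s, o) = o/((2/(-5 + o))) + o/s = o*(-5/2 + o/2) + o/s = o/s + o*(-5/2 + o/2))
G(19)*V(9, 4) = ((1/2)/19)*((1/2)*4*(2 + 9*(-5 + 4))/9) = ((1/2)*(1/19))*((1/2)*4*(1/9)*(2 + 9*(-1))) = ((1/2)*4*(1/9)*(2 - 9))/38 = ((1/2)*4*(1/9)*(-7))/38 = (1/38)*(-14/9) = -7/171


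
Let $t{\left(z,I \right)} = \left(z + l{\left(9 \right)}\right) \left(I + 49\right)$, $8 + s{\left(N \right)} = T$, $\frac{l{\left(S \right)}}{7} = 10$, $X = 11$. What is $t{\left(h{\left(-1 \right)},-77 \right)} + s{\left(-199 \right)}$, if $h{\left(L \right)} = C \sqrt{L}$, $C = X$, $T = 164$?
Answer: $-1804 - 308 i \approx -1804.0 - 308.0 i$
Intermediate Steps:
$l{\left(S \right)} = 70$ ($l{\left(S \right)} = 7 \cdot 10 = 70$)
$C = 11$
$h{\left(L \right)} = 11 \sqrt{L}$
$s{\left(N \right)} = 156$ ($s{\left(N \right)} = -8 + 164 = 156$)
$t{\left(z,I \right)} = \left(49 + I\right) \left(70 + z\right)$ ($t{\left(z,I \right)} = \left(z + 70\right) \left(I + 49\right) = \left(70 + z\right) \left(49 + I\right) = \left(49 + I\right) \left(70 + z\right)$)
$t{\left(h{\left(-1 \right)},-77 \right)} + s{\left(-199 \right)} = \left(3430 + 49 \cdot 11 \sqrt{-1} + 70 \left(-77\right) - 77 \cdot 11 \sqrt{-1}\right) + 156 = \left(3430 + 49 \cdot 11 i - 5390 - 77 \cdot 11 i\right) + 156 = \left(3430 + 539 i - 5390 - 847 i\right) + 156 = \left(-1960 - 308 i\right) + 156 = -1804 - 308 i$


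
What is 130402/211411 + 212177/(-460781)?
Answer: 15230212215/97414171991 ≈ 0.15634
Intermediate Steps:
130402/211411 + 212177/(-460781) = 130402*(1/211411) + 212177*(-1/460781) = 130402/211411 - 212177/460781 = 15230212215/97414171991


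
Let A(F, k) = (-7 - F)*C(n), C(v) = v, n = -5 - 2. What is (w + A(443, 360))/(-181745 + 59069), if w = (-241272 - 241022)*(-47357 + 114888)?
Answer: 8142448241/30669 ≈ 2.6549e+5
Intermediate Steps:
n = -7
A(F, k) = 49 + 7*F (A(F, k) = (-7 - F)*(-7) = 49 + 7*F)
w = -32569796114 (w = -482294*67531 = -32569796114)
(w + A(443, 360))/(-181745 + 59069) = (-32569796114 + (49 + 7*443))/(-181745 + 59069) = (-32569796114 + (49 + 3101))/(-122676) = (-32569796114 + 3150)*(-1/122676) = -32569792964*(-1/122676) = 8142448241/30669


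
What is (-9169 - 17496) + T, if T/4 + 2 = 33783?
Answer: 108459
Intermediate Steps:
T = 135124 (T = -8 + 4*33783 = -8 + 135132 = 135124)
(-9169 - 17496) + T = (-9169 - 17496) + 135124 = -26665 + 135124 = 108459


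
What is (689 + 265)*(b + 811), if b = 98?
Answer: 867186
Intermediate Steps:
(689 + 265)*(b + 811) = (689 + 265)*(98 + 811) = 954*909 = 867186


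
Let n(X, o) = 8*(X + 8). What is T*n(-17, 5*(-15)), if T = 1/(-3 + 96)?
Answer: -24/31 ≈ -0.77419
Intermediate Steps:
n(X, o) = 64 + 8*X (n(X, o) = 8*(8 + X) = 64 + 8*X)
T = 1/93 ≈ 0.010753
T*n(-17, 5*(-15)) = (64 + 8*(-17))/93 = (64 - 136)/93 = (1/93)*(-72) = -24/31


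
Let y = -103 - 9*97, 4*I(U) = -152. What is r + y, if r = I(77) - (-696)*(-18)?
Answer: -13542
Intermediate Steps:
I(U) = -38 (I(U) = (¼)*(-152) = -38)
r = -12566 (r = -38 - (-696)*(-18) = -38 - 1*12528 = -38 - 12528 = -12566)
y = -976 (y = -103 - 873 = -976)
r + y = -12566 - 976 = -13542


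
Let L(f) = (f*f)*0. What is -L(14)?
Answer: 0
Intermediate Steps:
L(f) = 0 (L(f) = f²*0 = 0)
-L(14) = -1*0 = 0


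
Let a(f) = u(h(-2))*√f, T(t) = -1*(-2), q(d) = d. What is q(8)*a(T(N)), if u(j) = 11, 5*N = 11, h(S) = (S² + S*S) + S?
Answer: 88*√2 ≈ 124.45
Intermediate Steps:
h(S) = S + 2*S² (h(S) = (S² + S²) + S = 2*S² + S = S + 2*S²)
N = 11/5 (N = (⅕)*11 = 11/5 ≈ 2.2000)
T(t) = 2
a(f) = 11*√f
q(8)*a(T(N)) = 8*(11*√2) = 88*√2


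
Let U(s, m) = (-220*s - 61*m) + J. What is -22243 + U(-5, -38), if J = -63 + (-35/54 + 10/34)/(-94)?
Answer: -1629882971/86292 ≈ -18888.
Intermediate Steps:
J = -5436071/86292 (J = -63 + (-35*1/54 + 10*(1/34))*(-1/94) = -63 + (-35/54 + 5/17)*(-1/94) = -63 - 325/918*(-1/94) = -63 + 325/86292 = -5436071/86292 ≈ -62.996)
U(s, m) = -5436071/86292 - 220*s - 61*m (U(s, m) = (-220*s - 61*m) - 5436071/86292 = -5436071/86292 - 220*s - 61*m)
-22243 + U(-5, -38) = -22243 + (-5436071/86292 - 220*(-5) - 61*(-38)) = -22243 + (-5436071/86292 + 1100 + 2318) = -22243 + 289509985/86292 = -1629882971/86292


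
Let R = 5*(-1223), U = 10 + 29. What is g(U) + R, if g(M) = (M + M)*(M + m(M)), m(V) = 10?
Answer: -2293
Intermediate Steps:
U = 39
g(M) = 2*M*(10 + M) (g(M) = (M + M)*(M + 10) = (2*M)*(10 + M) = 2*M*(10 + M))
R = -6115
g(U) + R = 2*39*(10 + 39) - 6115 = 2*39*49 - 6115 = 3822 - 6115 = -2293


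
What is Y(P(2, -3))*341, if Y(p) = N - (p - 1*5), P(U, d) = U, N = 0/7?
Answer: 1023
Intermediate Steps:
N = 0 (N = 0*(⅐) = 0)
Y(p) = 5 - p (Y(p) = 0 - (p - 1*5) = 0 - (p - 5) = 0 - (-5 + p) = 0 + (5 - p) = 5 - p)
Y(P(2, -3))*341 = (5 - 1*2)*341 = (5 - 2)*341 = 3*341 = 1023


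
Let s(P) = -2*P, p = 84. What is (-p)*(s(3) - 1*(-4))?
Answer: 168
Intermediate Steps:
(-p)*(s(3) - 1*(-4)) = (-1*84)*(-2*3 - 1*(-4)) = -84*(-6 + 4) = -84*(-2) = 168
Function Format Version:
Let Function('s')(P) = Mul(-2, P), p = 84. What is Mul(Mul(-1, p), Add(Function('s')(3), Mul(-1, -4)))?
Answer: 168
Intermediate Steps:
Mul(Mul(-1, p), Add(Function('s')(3), Mul(-1, -4))) = Mul(Mul(-1, 84), Add(Mul(-2, 3), Mul(-1, -4))) = Mul(-84, Add(-6, 4)) = Mul(-84, -2) = 168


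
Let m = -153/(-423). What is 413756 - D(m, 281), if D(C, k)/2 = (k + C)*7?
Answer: 19261396/47 ≈ 4.0982e+5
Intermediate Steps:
m = 17/47 (m = -153*(-1/423) = 17/47 ≈ 0.36170)
D(C, k) = 14*C + 14*k (D(C, k) = 2*((k + C)*7) = 2*((C + k)*7) = 2*(7*C + 7*k) = 14*C + 14*k)
413756 - D(m, 281) = 413756 - (14*(17/47) + 14*281) = 413756 - (238/47 + 3934) = 413756 - 1*185136/47 = 413756 - 185136/47 = 19261396/47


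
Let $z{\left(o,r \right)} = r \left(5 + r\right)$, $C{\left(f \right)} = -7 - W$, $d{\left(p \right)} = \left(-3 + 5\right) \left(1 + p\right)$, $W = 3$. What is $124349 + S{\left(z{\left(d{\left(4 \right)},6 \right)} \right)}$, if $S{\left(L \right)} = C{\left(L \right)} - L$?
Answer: $124273$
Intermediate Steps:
$d{\left(p \right)} = 2 + 2 p$ ($d{\left(p \right)} = 2 \left(1 + p\right) = 2 + 2 p$)
$C{\left(f \right)} = -10$ ($C{\left(f \right)} = -7 - 3 = -10$)
$S{\left(L \right)} = -10 - L$
$124349 + S{\left(z{\left(d{\left(4 \right)},6 \right)} \right)} = 124349 - \left(10 + 6 \left(5 + 6\right)\right) = 124349 - \left(10 + 6 \cdot 11\right) = 124349 - 76 = 124273$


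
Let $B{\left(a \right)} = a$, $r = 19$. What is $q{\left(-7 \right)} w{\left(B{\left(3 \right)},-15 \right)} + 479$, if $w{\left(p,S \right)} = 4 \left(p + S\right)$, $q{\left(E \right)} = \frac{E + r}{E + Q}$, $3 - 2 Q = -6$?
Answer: $\frac{3547}{5} \approx 709.4$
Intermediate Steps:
$Q = \frac{9}{2}$ ($Q = \frac{3}{2} - -3 = \frac{3}{2} + 3 = \frac{9}{2} \approx 4.5$)
$q{\left(E \right)} = \frac{19 + E}{\frac{9}{2} + E}$ ($q{\left(E \right)} = \frac{E + 19}{E + \frac{9}{2}} = \frac{19 + E}{\frac{9}{2} + E}$)
$w{\left(p,S \right)} = 4 S + 4 p$ ($w{\left(p,S \right)} = 4 \left(S + p\right) = 4 S + 4 p$)
$q{\left(-7 \right)} w{\left(B{\left(3 \right)},-15 \right)} + 479 = \frac{2 \left(19 - 7\right)}{9 + 2 \left(-7\right)} \left(4 \left(-15\right) + 4 \cdot 3\right) + 479 = 2 \frac{1}{9 - 14} \cdot 12 \left(-60 + 12\right) + 479 = 2 \frac{1}{-5} \cdot 12 \left(-48\right) + 479 = 2 \left(- \frac{1}{5}\right) 12 \left(-48\right) + 479 = \left(- \frac{24}{5}\right) \left(-48\right) + 479 = \frac{1152}{5} + 479 = \frac{3547}{5}$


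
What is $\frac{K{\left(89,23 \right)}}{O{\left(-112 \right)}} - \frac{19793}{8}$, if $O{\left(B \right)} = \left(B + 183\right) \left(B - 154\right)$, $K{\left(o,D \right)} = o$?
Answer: $- \frac{186905655}{75544} \approx -2474.1$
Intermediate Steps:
$O{\left(B \right)} = \left(-154 + B\right) \left(183 + B\right)$ ($O{\left(B \right)} = \left(183 + B\right) \left(-154 + B\right) = \left(-154 + B\right) \left(183 + B\right)$)
$\frac{K{\left(89,23 \right)}}{O{\left(-112 \right)}} - \frac{19793}{8} = \frac{89}{-28182 + \left(-112\right)^{2} + 29 \left(-112\right)} - \frac{19793}{8} = \frac{89}{-28182 + 12544 - 3248} - \frac{19793}{8} = \frac{89}{-18886} - \frac{19793}{8} = 89 \left(- \frac{1}{18886}\right) - \frac{19793}{8} = - \frac{89}{18886} - \frac{19793}{8} = - \frac{186905655}{75544}$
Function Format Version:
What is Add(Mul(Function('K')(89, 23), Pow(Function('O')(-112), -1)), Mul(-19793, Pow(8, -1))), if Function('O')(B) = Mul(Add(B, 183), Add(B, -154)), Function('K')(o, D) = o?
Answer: Rational(-186905655, 75544) ≈ -2474.1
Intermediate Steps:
Function('O')(B) = Mul(Add(-154, B), Add(183, B)) (Function('O')(B) = Mul(Add(183, B), Add(-154, B)) = Mul(Add(-154, B), Add(183, B)))
Add(Mul(Function('K')(89, 23), Pow(Function('O')(-112), -1)), Mul(-19793, Pow(8, -1))) = Add(Mul(89, Pow(Add(-28182, Pow(-112, 2), Mul(29, -112)), -1)), Mul(-19793, Pow(8, -1))) = Add(Mul(89, Pow(Add(-28182, 12544, -3248), -1)), Mul(-19793, Rational(1, 8))) = Add(Mul(89, Pow(-18886, -1)), Rational(-19793, 8)) = Add(Mul(89, Rational(-1, 18886)), Rational(-19793, 8)) = Add(Rational(-89, 18886), Rational(-19793, 8)) = Rational(-186905655, 75544)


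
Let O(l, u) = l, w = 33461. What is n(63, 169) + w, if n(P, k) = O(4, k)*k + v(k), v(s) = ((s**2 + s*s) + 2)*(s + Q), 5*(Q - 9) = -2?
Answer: 50896797/5 ≈ 1.0179e+7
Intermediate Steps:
Q = 43/5 (Q = 9 + (1/5)*(-2) = 9 - 2/5 = 43/5 ≈ 8.6000)
v(s) = (2 + 2*s**2)*(43/5 + s) (v(s) = ((s**2 + s*s) + 2)*(s + 43/5) = ((s**2 + s**2) + 2)*(43/5 + s) = (2*s**2 + 2)*(43/5 + s) = (2 + 2*s**2)*(43/5 + s))
n(P, k) = 86/5 + 2*k**3 + 6*k + 86*k**2/5 (n(P, k) = 4*k + (86/5 + 2*k + 2*k**3 + 86*k**2/5) = 86/5 + 2*k**3 + 6*k + 86*k**2/5)
n(63, 169) + w = (86/5 + 2*169**3 + 6*169 + (86/5)*169**2) + 33461 = (86/5 + 2*4826809 + 1014 + (86/5)*28561) + 33461 = (86/5 + 9653618 + 1014 + 2456246/5) + 33461 = 50729492/5 + 33461 = 50896797/5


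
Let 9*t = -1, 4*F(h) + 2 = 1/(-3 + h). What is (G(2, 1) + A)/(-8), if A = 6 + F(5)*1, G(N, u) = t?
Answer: -397/576 ≈ -0.68924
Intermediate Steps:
F(h) = -1/2 + 1/(4*(-3 + h))
t = -1/9 (t = (1/9)*(-1) = -1/9 ≈ -0.11111)
G(N, u) = -1/9
A = 45/8 (A = 6 + ((7 - 2*5)/(4*(-3 + 5)))*1 = 6 + ((1/4)*(7 - 10)/2)*1 = 6 + ((1/4)*(1/2)*(-3))*1 = 6 - 3/8*1 = 6 - 3/8 = 45/8 ≈ 5.6250)
(G(2, 1) + A)/(-8) = (-1/9 + 45/8)/(-8) = (397/72)*(-1/8) = -397/576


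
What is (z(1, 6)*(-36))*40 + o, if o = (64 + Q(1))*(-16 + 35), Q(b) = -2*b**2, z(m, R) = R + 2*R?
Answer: -24742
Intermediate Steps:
z(m, R) = 3*R
o = 1178 (o = (64 - 2*1**2)*(-16 + 35) = (64 - 2*1)*19 = (64 - 2)*19 = 62*19 = 1178)
(z(1, 6)*(-36))*40 + o = ((3*6)*(-36))*40 + 1178 = (18*(-36))*40 + 1178 = -648*40 + 1178 = -25920 + 1178 = -24742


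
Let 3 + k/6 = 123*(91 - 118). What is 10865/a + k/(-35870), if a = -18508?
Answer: -10301999/331940980 ≈ -0.031036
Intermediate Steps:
k = -19944 (k = -18 + 6*(123*(91 - 118)) = -18 + 6*(123*(-27)) = -18 + 6*(-3321) = -18 - 19926 = -19944)
10865/a + k/(-35870) = 10865/(-18508) - 19944/(-35870) = 10865*(-1/18508) - 19944*(-1/35870) = -10865/18508 + 9972/17935 = -10301999/331940980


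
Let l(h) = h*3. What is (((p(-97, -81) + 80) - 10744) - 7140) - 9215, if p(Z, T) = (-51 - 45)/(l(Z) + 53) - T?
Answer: -3205574/119 ≈ -26938.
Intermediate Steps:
l(h) = 3*h
p(Z, T) = -T - 96/(53 + 3*Z) (p(Z, T) = (-51 - 45)/(3*Z + 53) - T = -96/(53 + 3*Z) - T = -T - 96/(53 + 3*Z))
(((p(-97, -81) + 80) - 10744) - 7140) - 9215 = ((((-96 - 53*(-81) - 3*(-81)*(-97))/(53 + 3*(-97)) + 80) - 10744) - 7140) - 9215 = ((((-96 + 4293 - 23571)/(53 - 291) + 80) - 10744) - 7140) - 9215 = (((-19374/(-238) + 80) - 10744) - 7140) - 9215 = (((-1/238*(-19374) + 80) - 10744) - 7140) - 9215 = (((9687/119 + 80) - 10744) - 7140) - 9215 = ((19207/119 - 10744) - 7140) - 9215 = (-1259329/119 - 7140) - 9215 = -2108989/119 - 9215 = -3205574/119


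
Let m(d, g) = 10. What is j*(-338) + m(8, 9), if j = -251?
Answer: 84848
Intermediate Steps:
j*(-338) + m(8, 9) = -251*(-338) + 10 = 84838 + 10 = 84848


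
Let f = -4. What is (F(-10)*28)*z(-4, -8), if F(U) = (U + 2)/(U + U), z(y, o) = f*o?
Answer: 1792/5 ≈ 358.40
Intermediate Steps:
z(y, o) = -4*o
F(U) = (2 + U)/(2*U) (F(U) = (2 + U)/((2*U)) = (2 + U)*(1/(2*U)) = (2 + U)/(2*U))
(F(-10)*28)*z(-4, -8) = (((½)*(2 - 10)/(-10))*28)*(-4*(-8)) = (((½)*(-⅒)*(-8))*28)*32 = ((⅖)*28)*32 = (56/5)*32 = 1792/5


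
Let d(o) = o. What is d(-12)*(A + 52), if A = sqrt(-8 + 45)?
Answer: -624 - 12*sqrt(37) ≈ -696.99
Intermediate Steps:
A = sqrt(37) ≈ 6.0828
d(-12)*(A + 52) = -12*(sqrt(37) + 52) = -12*(52 + sqrt(37)) = -624 - 12*sqrt(37)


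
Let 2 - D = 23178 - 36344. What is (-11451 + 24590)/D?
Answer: 13139/13168 ≈ 0.99780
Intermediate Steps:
D = 13168 (D = 2 - (23178 - 36344) = 2 - 1*(-13166) = 2 + 13166 = 13168)
(-11451 + 24590)/D = (-11451 + 24590)/13168 = 13139*(1/13168) = 13139/13168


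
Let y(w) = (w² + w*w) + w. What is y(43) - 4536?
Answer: -795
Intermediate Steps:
y(w) = w + 2*w² (y(w) = (w² + w²) + w = 2*w² + w = w + 2*w²)
y(43) - 4536 = 43*(1 + 2*43) - 4536 = 43*(1 + 86) - 4536 = 43*87 - 4536 = 3741 - 4536 = -795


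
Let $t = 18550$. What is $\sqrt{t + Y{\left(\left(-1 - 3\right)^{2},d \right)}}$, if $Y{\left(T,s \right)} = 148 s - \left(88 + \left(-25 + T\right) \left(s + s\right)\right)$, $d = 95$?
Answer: $2 \sqrt{8558} \approx 185.02$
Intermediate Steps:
$Y{\left(T,s \right)} = -88 + 148 s - 2 s \left(-25 + T\right)$ ($Y{\left(T,s \right)} = 148 s - \left(88 + \left(-25 + T\right) 2 s\right) = 148 s - \left(88 + 2 s \left(-25 + T\right)\right) = -88 + 148 s - 2 s \left(-25 + T\right)$)
$\sqrt{t + Y{\left(\left(-1 - 3\right)^{2},d \right)}} = \sqrt{18550 - \left(-18722 + 2 \left(-1 - 3\right)^{2} \cdot 95\right)} = \sqrt{18550 - \left(-18722 + 2 \left(-4\right)^{2} \cdot 95\right)} = \sqrt{18550 - \left(-18722 + 3040\right)} = \sqrt{18550 - -15682} = \sqrt{18550 + 15682} = \sqrt{34232} = 2 \sqrt{8558}$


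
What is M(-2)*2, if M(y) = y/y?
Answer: 2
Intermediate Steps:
M(y) = 1
M(-2)*2 = 1*2 = 2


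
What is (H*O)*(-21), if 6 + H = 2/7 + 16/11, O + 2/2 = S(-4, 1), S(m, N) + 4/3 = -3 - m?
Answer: -1312/11 ≈ -119.27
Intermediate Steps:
S(m, N) = -13/3 - m (S(m, N) = -4/3 + (-3 - m) = -13/3 - m)
O = -4/3 (O = -1 + (-13/3 - 1*(-4)) = -1 + (-13/3 + 4) = -1 - ⅓ = -4/3 ≈ -1.3333)
H = -328/77 (H = -6 + (2/7 + 16/11) = -6 + 134/77 = -328/77 ≈ -4.2597)
(H*O)*(-21) = -328/77*(-4/3)*(-21) = (1312/231)*(-21) = -1312/11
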